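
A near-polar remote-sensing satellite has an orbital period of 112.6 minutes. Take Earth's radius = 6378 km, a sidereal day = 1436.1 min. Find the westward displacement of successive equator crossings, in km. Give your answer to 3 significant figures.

3140 km

T = 112.6 min = 6756.0 s.
During one orbit Earth rotates (6756.0 / 86166) × 360° = 28.23°.
At the equator that is 28.23° × (2π·6378/360) km/° = 28.23 × 111.3 = 3142 km.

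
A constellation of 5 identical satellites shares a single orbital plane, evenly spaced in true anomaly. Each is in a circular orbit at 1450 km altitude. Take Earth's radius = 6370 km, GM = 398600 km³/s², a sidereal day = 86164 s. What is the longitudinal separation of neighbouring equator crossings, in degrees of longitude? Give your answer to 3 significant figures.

Semi-major axis a = 6370 + 1450 = 7820 km. Period T = 2π√(a³/μ) = 2π√(7820³/398600) = 6882.1 s = 114.70 min.
Single-satellite node shift = (6882.1/86164) × 360° = 28.75°.
With 5 satellites evenly phased, successive equator crossings are 28.75/5 = 5.751° apart.

5.75°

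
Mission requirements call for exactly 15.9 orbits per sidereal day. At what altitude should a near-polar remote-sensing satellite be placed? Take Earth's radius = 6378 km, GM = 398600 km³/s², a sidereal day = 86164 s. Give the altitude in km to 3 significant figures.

Required period T = 86164 / 15.9 = 5419.1 s.
From T = 2π√(a³/μ): a = (μ T²/4π²)^(1/3) = (398600 × 5419.1² / 4π²)^(1/3) = 6668 km.
Altitude h = a − R = 6668 − 6378 = 290 km.

290 km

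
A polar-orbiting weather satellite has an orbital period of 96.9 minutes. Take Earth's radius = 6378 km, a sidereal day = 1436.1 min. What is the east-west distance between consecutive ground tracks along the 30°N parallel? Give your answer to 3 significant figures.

2340 km

T = 96.9 min = 5814.0 s.
Node shift per orbit = (5814.0/86166) × 360° = 24.29°.
Equatorial spacing = 24.29 × 111.3 km/° = 2704 km.
At 30° latitude, spacing = 2704 × cos(30°) = 2342 km.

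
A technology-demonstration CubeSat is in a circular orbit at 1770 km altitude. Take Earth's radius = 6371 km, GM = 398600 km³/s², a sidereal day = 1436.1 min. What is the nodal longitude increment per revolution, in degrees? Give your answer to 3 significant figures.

30.5°

Semi-major axis a = 6371 + 1770 = 8141 km. Period T = 2π√(a³/μ) = 2π√(8141³/398600) = 7310.2 s = 121.84 min.
During one orbit Earth rotates (7310.2 / 86166) × 360° = 30.54°.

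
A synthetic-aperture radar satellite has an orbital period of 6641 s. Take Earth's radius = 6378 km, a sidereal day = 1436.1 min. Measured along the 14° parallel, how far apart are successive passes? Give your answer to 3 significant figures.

3000 km

Node shift per orbit = (6641.0/86166) × 360° = 27.75°.
Equatorial spacing = 27.75 × 111.3 km/° = 3089 km.
At 14° latitude, spacing = 3089 × cos(14°) = 2997 km.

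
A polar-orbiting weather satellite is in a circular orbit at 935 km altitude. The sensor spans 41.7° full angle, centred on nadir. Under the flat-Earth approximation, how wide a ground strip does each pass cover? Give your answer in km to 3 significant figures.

712 km

Half-angle = 41.7°/2 = 20.85°.
Swath width ≈ 2h·tan(θ/2) = 2 × 935 × tan(20.85°) = 712.2 km.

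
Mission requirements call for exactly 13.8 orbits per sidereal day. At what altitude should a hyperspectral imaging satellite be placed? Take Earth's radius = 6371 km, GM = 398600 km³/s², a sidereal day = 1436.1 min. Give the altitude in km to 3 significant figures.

958 km

Required period T = 86166 / 13.8 = 6243.9 s.
From T = 2π√(a³/μ): a = (μ T²/4π²)^(1/3) = (398600 × 6243.9² / 4π²)^(1/3) = 7329 km.
Altitude h = a − R = 7329 − 6371 = 958 km.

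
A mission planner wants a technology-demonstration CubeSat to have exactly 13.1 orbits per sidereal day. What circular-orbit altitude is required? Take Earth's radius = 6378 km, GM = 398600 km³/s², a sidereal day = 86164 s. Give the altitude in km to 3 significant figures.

1210 km

Required period T = 86164 / 13.1 = 6577.4 s.
From T = 2π√(a³/μ): a = (μ T²/4π²)^(1/3) = (398600 × 6577.4² / 4π²)^(1/3) = 7587 km.
Altitude h = a − R = 7587 − 6378 = 1209 km.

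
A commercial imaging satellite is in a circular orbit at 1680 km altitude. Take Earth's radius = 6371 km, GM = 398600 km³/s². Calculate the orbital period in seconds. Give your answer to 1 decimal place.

7189.3 seconds

Semi-major axis a = 6371 + 1680 = 8051 km. Period T = 2π√(a³/μ) = 2π√(8051³/398600) = 7189.3 s = 119.82 min.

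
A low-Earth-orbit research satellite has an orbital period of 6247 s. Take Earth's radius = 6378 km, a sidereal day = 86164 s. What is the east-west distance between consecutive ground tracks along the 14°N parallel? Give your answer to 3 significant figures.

2820 km

Node shift per orbit = (6247.0/86164) × 360° = 26.10°.
Equatorial spacing = 26.10 × 111.3 km/° = 2905 km.
At 14° latitude, spacing = 2905 × cos(14°) = 2819 km.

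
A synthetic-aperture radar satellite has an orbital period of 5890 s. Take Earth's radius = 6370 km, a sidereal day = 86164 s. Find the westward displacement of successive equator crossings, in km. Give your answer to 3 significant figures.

2740 km

During one orbit Earth rotates (5890.0 / 86164) × 360° = 24.61°.
At the equator that is 24.61° × (2π·6370/360) km/° = 24.61 × 111.2 = 2736 km.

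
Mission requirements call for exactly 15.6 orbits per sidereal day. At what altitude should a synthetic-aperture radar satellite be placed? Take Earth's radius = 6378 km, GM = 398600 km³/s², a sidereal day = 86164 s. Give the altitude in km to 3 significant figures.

375 km

Required period T = 86164 / 15.6 = 5523.3 s.
From T = 2π√(a³/μ): a = (μ T²/4π²)^(1/3) = (398600 × 5523.3² / 4π²)^(1/3) = 6753 km.
Altitude h = a − R = 6753 − 6378 = 375 km.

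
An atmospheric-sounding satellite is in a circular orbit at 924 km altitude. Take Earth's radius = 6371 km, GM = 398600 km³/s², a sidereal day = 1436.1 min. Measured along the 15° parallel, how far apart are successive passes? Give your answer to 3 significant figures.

2780 km

Semi-major axis a = 6371 + 924 = 7295 km. Period T = 2π√(a³/μ) = 2π√(7295³/398600) = 6200.8 s = 103.35 min.
Node shift per orbit = (6200.8/86166) × 360° = 25.91°.
Equatorial spacing = 25.91 × 111.2 km/° = 2881 km.
At 15° latitude, spacing = 2881 × cos(15°) = 2783 km.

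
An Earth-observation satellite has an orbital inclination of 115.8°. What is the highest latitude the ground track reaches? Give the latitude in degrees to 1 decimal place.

64.2°

Retrograde orbit: the ground track reaches ±(180° − i) = ±(180 − 115.8) = ±64.2°.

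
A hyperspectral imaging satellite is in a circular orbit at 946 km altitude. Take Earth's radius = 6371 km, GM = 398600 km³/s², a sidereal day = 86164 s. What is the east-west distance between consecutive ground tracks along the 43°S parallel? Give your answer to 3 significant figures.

Semi-major axis a = 6371 + 946 = 7317 km. Period T = 2π√(a³/μ) = 2π√(7317³/398600) = 6228.9 s = 103.81 min.
Node shift per orbit = (6228.9/86164) × 360° = 26.02°.
Equatorial spacing = 26.02 × 111.2 km/° = 2894 km.
At 43° latitude, spacing = 2894 × cos(43°) = 2116 km.

2120 km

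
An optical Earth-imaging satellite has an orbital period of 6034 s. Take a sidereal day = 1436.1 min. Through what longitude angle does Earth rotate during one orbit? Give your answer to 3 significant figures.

25.2°

During one orbit Earth rotates (6034.0 / 86166) × 360° = 25.21°.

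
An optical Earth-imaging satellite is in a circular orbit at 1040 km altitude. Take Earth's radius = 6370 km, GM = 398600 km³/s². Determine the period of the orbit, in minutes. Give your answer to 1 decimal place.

Semi-major axis a = 6370 + 1040 = 7410 km. Period T = 2π√(a³/μ) = 2π√(7410³/398600) = 6348.0 s = 105.80 min.

105.8 min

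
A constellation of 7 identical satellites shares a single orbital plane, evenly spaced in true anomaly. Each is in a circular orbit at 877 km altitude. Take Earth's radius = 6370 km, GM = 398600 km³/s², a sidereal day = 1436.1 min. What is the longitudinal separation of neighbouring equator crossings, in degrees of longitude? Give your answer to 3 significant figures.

Semi-major axis a = 6370 + 877 = 7247 km. Period T = 2π√(a³/μ) = 2π√(7247³/398600) = 6139.7 s = 102.33 min.
Single-satellite node shift = (6139.7/86166) × 360° = 25.65°.
With 7 satellites evenly phased, successive equator crossings are 25.65/7 = 3.665° apart.

3.66°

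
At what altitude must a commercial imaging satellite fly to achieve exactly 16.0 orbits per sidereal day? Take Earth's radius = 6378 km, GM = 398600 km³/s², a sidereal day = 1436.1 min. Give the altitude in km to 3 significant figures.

Required period T = 86166 / 16.0 = 5385.4 s.
From T = 2π√(a³/μ): a = (μ T²/4π²)^(1/3) = (398600 × 5385.4² / 4π²)^(1/3) = 6641 km.
Altitude h = a − R = 6641 − 6378 = 263 km.

263 km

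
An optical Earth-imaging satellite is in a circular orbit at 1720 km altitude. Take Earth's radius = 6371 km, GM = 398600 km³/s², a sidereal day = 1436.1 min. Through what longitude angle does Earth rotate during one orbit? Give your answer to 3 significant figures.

30.3°

Semi-major axis a = 6371 + 1720 = 8091 km. Period T = 2π√(a³/μ) = 2π√(8091³/398600) = 7242.9 s = 120.72 min.
During one orbit Earth rotates (7242.9 / 86166) × 360° = 30.26°.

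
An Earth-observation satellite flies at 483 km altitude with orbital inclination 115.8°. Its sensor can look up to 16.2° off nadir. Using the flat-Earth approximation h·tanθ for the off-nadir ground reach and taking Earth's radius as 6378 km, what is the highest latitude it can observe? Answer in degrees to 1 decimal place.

65.5°

Retrograde orbit: the ground track reaches ±(180° − i) = ±(180 − 115.8) = ±64.2°.
Sensor half-swath on the ground ≈ 483·tan(16.2°) = 140 km = 1.26° of latitude.
Maximum observable latitude ≈ 64.2 + 1.26 = 65.5°.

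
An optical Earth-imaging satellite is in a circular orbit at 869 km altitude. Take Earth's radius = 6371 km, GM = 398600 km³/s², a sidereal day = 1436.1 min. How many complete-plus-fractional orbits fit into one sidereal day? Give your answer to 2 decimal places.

Semi-major axis a = 6371 + 869 = 7240 km. Period T = 2π√(a³/μ) = 2π√(7240³/398600) = 6130.8 s = 102.18 min.
Orbits per sidereal day = 86166 / 6130.8 = 14.055.

14.05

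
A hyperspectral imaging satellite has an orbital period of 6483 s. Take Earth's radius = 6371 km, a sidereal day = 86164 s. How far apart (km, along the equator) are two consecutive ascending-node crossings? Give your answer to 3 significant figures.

3010 km

During one orbit Earth rotates (6483.0 / 86164) × 360° = 27.09°.
At the equator that is 27.09° × (2π·6371/360) km/° = 27.09 × 111.2 = 3012 km.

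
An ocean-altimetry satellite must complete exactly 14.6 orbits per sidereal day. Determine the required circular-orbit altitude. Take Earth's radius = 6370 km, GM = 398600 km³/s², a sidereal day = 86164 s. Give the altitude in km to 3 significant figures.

Required period T = 86164 / 14.6 = 5901.6 s.
From T = 2π√(a³/μ): a = (μ T²/4π²)^(1/3) = (398600 × 5901.6² / 4π²)^(1/3) = 7058 km.
Altitude h = a − R = 7058 − 6370 = 688 km.

688 km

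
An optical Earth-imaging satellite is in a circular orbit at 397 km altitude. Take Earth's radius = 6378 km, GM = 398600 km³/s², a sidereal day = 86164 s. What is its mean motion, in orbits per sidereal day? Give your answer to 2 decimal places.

15.53

Semi-major axis a = 6378 + 397 = 6775 km. Period T = 2π√(a³/μ) = 2π√(6775³/398600) = 5549.8 s = 92.50 min.
Orbits per sidereal day = 86164 / 5549.8 = 15.526.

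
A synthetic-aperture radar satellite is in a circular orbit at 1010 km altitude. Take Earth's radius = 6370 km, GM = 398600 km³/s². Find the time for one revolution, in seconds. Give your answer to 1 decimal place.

6309.5 seconds

Semi-major axis a = 6370 + 1010 = 7380 km. Period T = 2π√(a³/μ) = 2π√(7380³/398600) = 6309.5 s = 105.16 min.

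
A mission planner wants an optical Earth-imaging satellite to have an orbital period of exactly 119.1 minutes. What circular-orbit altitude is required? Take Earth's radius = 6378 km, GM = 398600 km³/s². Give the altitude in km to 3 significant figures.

T = 119.1 min = 7146.0 s.
From T = 2π√(a³/μ): a = (μ T²/4π²)^(1/3) = (398600 × 7146.0² / 4π²)^(1/3) = 8019 km.
Altitude h = a − R = 8019 − 6378 = 1641 km.

1640 km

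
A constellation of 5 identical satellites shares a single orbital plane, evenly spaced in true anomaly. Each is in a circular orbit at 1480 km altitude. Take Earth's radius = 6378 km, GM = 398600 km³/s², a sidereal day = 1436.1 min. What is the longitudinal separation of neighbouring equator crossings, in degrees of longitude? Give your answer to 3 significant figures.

5.79°

Semi-major axis a = 6378 + 1480 = 7858 km. Period T = 2π√(a³/μ) = 2π√(7858³/398600) = 6932.3 s = 115.54 min.
Single-satellite node shift = (6932.3/86166) × 360° = 28.96°.
With 5 satellites evenly phased, successive equator crossings are 28.96/5 = 5.793° apart.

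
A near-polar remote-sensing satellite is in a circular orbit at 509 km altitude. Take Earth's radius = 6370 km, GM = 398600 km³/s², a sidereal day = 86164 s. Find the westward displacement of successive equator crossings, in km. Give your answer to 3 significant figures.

2640 km

Semi-major axis a = 6370 + 509 = 6879 km. Period T = 2π√(a³/μ) = 2π√(6879³/398600) = 5678.0 s = 94.63 min.
During one orbit Earth rotates (5678.0 / 86164) × 360° = 23.72°.
At the equator that is 23.72° × (2π·6370/360) km/° = 23.72 × 111.2 = 2638 km.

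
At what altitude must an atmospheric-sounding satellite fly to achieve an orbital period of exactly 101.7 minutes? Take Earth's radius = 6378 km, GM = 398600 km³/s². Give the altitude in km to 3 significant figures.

839 km

T = 101.7 min = 6102.0 s.
From T = 2π√(a³/μ): a = (μ T²/4π²)^(1/3) = (398600 × 6102.0² / 4π²)^(1/3) = 7217 km.
Altitude h = a − R = 7217 − 6378 = 839 km.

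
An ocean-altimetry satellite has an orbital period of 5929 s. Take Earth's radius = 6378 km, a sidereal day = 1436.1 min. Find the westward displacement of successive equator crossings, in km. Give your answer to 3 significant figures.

During one orbit Earth rotates (5929.0 / 86166) × 360° = 24.77°.
At the equator that is 24.77° × (2π·6378/360) km/° = 24.77 × 111.3 = 2757 km.

2760 km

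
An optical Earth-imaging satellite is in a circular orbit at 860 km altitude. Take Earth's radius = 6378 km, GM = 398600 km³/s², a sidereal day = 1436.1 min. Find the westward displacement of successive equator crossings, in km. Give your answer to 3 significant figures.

2850 km

Semi-major axis a = 6378 + 860 = 7238 km. Period T = 2π√(a³/μ) = 2π√(7238³/398600) = 6128.3 s = 102.14 min.
During one orbit Earth rotates (6128.3 / 86166) × 360° = 25.60°.
At the equator that is 25.60° × (2π·6378/360) km/° = 25.60 × 111.3 = 2850 km.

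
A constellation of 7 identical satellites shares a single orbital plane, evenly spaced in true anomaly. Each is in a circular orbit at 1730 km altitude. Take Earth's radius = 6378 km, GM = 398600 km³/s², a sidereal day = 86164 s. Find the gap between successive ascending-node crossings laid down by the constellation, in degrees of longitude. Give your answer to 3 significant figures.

Semi-major axis a = 6378 + 1730 = 8108 km. Period T = 2π√(a³/μ) = 2π√(8108³/398600) = 7265.8 s = 121.10 min.
Single-satellite node shift = (7265.8/86164) × 360° = 30.36°.
With 7 satellites evenly phased, successive equator crossings are 30.36/7 = 4.337° apart.

4.34°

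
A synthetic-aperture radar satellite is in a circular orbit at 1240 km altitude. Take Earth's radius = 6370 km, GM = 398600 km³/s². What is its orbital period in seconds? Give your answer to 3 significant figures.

6610 seconds

Semi-major axis a = 6370 + 1240 = 7610 km. Period T = 2π√(a³/μ) = 2π√(7610³/398600) = 6606.8 s = 110.11 min.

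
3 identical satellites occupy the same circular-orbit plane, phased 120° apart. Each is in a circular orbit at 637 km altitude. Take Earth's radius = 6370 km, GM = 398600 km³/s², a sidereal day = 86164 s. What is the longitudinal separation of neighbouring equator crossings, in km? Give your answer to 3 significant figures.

Semi-major axis a = 6370 + 637 = 7007 km. Period T = 2π√(a³/μ) = 2π√(7007³/398600) = 5837.3 s = 97.29 min.
Single-satellite node shift = (5837.3/86164) × 360° = 24.39°.
With 3 satellites evenly phased, successive equator crossings are 24.39/3 = 8.130° apart.
That is 8.130 × 111.2 = 904 km at the equator.

904 km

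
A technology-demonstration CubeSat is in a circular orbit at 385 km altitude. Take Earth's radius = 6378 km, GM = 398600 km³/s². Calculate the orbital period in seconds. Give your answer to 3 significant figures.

5540 seconds

Semi-major axis a = 6378 + 385 = 6763 km. Period T = 2π√(a³/μ) = 2π√(6763³/398600) = 5535.0 s = 92.25 min.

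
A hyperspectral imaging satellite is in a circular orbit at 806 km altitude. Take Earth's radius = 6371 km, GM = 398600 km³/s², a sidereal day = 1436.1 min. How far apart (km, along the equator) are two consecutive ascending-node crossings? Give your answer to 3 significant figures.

Semi-major axis a = 6371 + 806 = 7177 km. Period T = 2π√(a³/μ) = 2π√(7177³/398600) = 6051.0 s = 100.85 min.
During one orbit Earth rotates (6051.0 / 86166) × 360° = 25.28°.
At the equator that is 25.28° × (2π·6371/360) km/° = 25.28 × 111.2 = 2811 km.

2810 km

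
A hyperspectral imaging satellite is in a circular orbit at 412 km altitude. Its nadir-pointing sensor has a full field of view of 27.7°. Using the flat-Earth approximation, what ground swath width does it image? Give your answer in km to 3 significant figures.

203 km

Half-angle = 27.7°/2 = 13.85°.
Swath width ≈ 2h·tan(θ/2) = 2 × 412 × tan(13.85°) = 203.2 km.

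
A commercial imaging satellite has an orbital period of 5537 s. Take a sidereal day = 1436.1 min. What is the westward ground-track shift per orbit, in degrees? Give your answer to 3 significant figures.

23.1°

During one orbit Earth rotates (5537.0 / 86166) × 360° = 23.13°.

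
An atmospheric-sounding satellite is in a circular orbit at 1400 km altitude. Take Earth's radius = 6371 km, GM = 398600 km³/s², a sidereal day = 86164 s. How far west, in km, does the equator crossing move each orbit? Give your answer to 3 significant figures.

3170 km

Semi-major axis a = 6371 + 1400 = 7771 km. Period T = 2π√(a³/μ) = 2π√(7771³/398600) = 6817.5 s = 113.63 min.
During one orbit Earth rotates (6817.5 / 86164) × 360° = 28.48°.
At the equator that is 28.48° × (2π·6371/360) km/° = 28.48 × 111.2 = 3167 km.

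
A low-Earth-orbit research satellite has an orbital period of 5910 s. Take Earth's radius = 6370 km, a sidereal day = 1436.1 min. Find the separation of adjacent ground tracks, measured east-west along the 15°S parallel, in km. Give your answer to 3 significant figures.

Node shift per orbit = (5910.0/86166) × 360° = 24.69°.
Equatorial spacing = 24.69 × 111.2 km/° = 2745 km.
At 15° latitude, spacing = 2745 × cos(15°) = 2652 km.

2650 km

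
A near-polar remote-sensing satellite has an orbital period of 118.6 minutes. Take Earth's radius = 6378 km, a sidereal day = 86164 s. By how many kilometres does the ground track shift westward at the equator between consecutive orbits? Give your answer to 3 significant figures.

T = 118.6 min = 7116.0 s.
During one orbit Earth rotates (7116.0 / 86164) × 360° = 29.73°.
At the equator that is 29.73° × (2π·6378/360) km/° = 29.73 × 111.3 = 3310 km.

3310 km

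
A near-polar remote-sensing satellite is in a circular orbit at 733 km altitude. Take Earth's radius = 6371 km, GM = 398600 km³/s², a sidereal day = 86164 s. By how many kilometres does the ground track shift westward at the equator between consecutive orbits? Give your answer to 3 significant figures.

2770 km

Semi-major axis a = 6371 + 733 = 7104 km. Period T = 2π√(a³/μ) = 2π√(7104³/398600) = 5958.9 s = 99.31 min.
During one orbit Earth rotates (5958.9 / 86164) × 360° = 24.90°.
At the equator that is 24.90° × (2π·6371/360) km/° = 24.90 × 111.2 = 2768 km.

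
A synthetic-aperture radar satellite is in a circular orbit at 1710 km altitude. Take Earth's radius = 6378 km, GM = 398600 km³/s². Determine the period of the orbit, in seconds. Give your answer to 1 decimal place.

7238.9 seconds

Semi-major axis a = 6378 + 1710 = 8088 km. Period T = 2π√(a³/μ) = 2π√(8088³/398600) = 7238.9 s = 120.65 min.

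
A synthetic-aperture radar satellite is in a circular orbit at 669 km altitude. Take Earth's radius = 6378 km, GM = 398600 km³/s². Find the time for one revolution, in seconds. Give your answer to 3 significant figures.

5890 seconds

Semi-major axis a = 6378 + 669 = 7047 km. Period T = 2π√(a³/μ) = 2π√(7047³/398600) = 5887.3 s = 98.12 min.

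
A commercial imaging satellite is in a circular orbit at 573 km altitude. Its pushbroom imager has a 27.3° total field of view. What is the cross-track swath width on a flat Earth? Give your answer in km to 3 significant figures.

Half-angle = 27.3°/2 = 13.65°.
Swath width ≈ 2h·tan(θ/2) = 2 × 573 × tan(13.65°) = 278.3 km.

278 km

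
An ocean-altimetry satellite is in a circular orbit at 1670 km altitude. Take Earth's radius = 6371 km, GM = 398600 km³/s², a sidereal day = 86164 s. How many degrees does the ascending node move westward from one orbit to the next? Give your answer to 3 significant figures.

30.0°

Semi-major axis a = 6371 + 1670 = 8041 km. Period T = 2π√(a³/μ) = 2π√(8041³/398600) = 7175.9 s = 119.60 min.
During one orbit Earth rotates (7175.9 / 86164) × 360° = 29.98°.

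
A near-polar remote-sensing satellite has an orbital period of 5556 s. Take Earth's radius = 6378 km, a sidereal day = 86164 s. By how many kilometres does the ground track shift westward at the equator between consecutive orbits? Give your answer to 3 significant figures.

2580 km

During one orbit Earth rotates (5556.0 / 86164) × 360° = 23.21°.
At the equator that is 23.21° × (2π·6378/360) km/° = 23.21 × 111.3 = 2584 km.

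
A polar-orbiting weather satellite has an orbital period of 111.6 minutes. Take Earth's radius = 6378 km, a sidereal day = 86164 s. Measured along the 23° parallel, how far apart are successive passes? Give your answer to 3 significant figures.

T = 111.6 min = 6696.0 s.
Node shift per orbit = (6696.0/86164) × 360° = 27.98°.
Equatorial spacing = 27.98 × 111.3 km/° = 3114 km.
At 23° latitude, spacing = 3114 × cos(23°) = 2867 km.

2870 km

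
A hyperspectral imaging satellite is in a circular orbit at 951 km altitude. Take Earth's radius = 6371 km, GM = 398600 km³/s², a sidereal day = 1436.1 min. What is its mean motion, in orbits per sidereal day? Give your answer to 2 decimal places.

13.82

Semi-major axis a = 6371 + 951 = 7322 km. Period T = 2π√(a³/μ) = 2π√(7322³/398600) = 6235.3 s = 103.92 min.
Orbits per sidereal day = 86166 / 6235.3 = 13.819.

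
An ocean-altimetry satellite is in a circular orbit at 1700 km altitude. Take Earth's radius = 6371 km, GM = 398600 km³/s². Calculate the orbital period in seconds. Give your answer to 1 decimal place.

7216.1 seconds

Semi-major axis a = 6371 + 1700 = 8071 km. Period T = 2π√(a³/μ) = 2π√(8071³/398600) = 7216.1 s = 120.27 min.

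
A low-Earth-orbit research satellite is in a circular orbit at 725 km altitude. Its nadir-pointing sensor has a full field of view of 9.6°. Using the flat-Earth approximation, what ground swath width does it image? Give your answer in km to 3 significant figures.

Half-angle = 9.6°/2 = 4.8°.
Swath width ≈ 2h·tan(θ/2) = 2 × 725 × tan(4.8°) = 121.8 km.

122 km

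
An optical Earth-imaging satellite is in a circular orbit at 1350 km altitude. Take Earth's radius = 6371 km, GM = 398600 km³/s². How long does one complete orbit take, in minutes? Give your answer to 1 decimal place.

112.5 min

Semi-major axis a = 6371 + 1350 = 7721 km. Period T = 2π√(a³/μ) = 2π√(7721³/398600) = 6751.8 s = 112.53 min.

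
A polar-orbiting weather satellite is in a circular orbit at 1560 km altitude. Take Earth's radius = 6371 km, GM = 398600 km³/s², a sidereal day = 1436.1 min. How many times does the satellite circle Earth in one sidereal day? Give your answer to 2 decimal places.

Semi-major axis a = 6371 + 1560 = 7931 km. Period T = 2π√(a³/μ) = 2π√(7931³/398600) = 7029.2 s = 117.15 min.
Orbits per sidereal day = 86166 / 7029.2 = 12.258.

12.26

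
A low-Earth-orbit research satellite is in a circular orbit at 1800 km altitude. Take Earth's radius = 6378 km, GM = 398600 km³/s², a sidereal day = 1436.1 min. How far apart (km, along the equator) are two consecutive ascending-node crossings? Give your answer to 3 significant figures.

3420 km

Semi-major axis a = 6378 + 1800 = 8178 km. Period T = 2π√(a³/μ) = 2π√(8178³/398600) = 7360.1 s = 122.67 min.
During one orbit Earth rotates (7360.1 / 86166) × 360° = 30.75°.
At the equator that is 30.75° × (2π·6378/360) km/° = 30.75 × 111.3 = 3423 km.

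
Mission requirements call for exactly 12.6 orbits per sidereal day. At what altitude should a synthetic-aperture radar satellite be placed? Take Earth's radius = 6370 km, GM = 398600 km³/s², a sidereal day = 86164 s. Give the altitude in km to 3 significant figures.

Required period T = 86164 / 12.6 = 6838.4 s.
From T = 2π√(a³/μ): a = (μ T²/4π²)^(1/3) = (398600 × 6838.4² / 4π²)^(1/3) = 7787 km.
Altitude h = a − R = 7787 − 6370 = 1417 km.

1420 km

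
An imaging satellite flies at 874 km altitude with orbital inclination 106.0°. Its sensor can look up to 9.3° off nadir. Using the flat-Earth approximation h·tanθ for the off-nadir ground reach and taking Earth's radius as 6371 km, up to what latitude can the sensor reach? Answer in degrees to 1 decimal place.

75.3°

Retrograde orbit: the ground track reaches ±(180° − i) = ±(180 − 106.0) = ±74.0°.
Sensor half-swath on the ground ≈ 874·tan(9.3°) = 143 km = 1.29° of latitude.
Maximum observable latitude ≈ 74.0 + 1.29 = 75.3°.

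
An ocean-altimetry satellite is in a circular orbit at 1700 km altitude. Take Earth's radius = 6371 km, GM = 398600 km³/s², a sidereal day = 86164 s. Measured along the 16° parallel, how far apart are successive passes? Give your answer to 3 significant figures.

Semi-major axis a = 6371 + 1700 = 8071 km. Period T = 2π√(a³/μ) = 2π√(8071³/398600) = 7216.1 s = 120.27 min.
Node shift per orbit = (7216.1/86164) × 360° = 30.15°.
Equatorial spacing = 30.15 × 111.2 km/° = 3352 km.
At 16° latitude, spacing = 3352 × cos(16°) = 3223 km.

3220 km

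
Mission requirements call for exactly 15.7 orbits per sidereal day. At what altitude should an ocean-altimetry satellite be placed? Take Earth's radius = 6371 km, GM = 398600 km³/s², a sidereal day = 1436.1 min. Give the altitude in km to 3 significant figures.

354 km

Required period T = 86166 / 15.7 = 5488.3 s.
From T = 2π√(a³/μ): a = (μ T²/4π²)^(1/3) = (398600 × 5488.3² / 4π²)^(1/3) = 6725 km.
Altitude h = a − R = 6725 − 6371 = 354 km.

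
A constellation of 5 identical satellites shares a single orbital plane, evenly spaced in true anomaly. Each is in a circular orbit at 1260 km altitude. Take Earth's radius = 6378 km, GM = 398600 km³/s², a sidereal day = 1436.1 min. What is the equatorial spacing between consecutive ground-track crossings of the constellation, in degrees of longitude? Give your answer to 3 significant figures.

5.55°

Semi-major axis a = 6378 + 1260 = 7638 km. Period T = 2π√(a³/μ) = 2π√(7638³/398600) = 6643.3 s = 110.72 min.
Single-satellite node shift = (6643.3/86166) × 360° = 27.76°.
With 5 satellites evenly phased, successive equator crossings are 27.76/5 = 5.551° apart.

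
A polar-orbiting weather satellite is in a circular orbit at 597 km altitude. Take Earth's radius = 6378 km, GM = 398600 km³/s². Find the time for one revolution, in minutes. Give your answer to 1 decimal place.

Semi-major axis a = 6378 + 597 = 6975 km. Period T = 2π√(a³/μ) = 2π√(6975³/398600) = 5797.3 s = 96.62 min.

96.6 min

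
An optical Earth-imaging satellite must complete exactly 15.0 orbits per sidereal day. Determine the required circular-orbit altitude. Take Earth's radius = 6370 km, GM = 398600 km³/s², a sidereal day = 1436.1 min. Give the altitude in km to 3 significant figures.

562 km

Required period T = 86166 / 15.0 = 5744.4 s.
From T = 2π√(a³/μ): a = (μ T²/4π²)^(1/3) = (398600 × 5744.4² / 4π²)^(1/3) = 6932 km.
Altitude h = a − R = 6932 − 6370 = 562 km.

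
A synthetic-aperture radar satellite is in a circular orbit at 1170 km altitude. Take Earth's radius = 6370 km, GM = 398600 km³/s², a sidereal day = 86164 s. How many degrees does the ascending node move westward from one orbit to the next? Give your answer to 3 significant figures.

Semi-major axis a = 6370 + 1170 = 7540 km. Period T = 2π√(a³/μ) = 2π√(7540³/398600) = 6515.8 s = 108.60 min.
During one orbit Earth rotates (6515.8 / 86164) × 360° = 27.22°.

27.2°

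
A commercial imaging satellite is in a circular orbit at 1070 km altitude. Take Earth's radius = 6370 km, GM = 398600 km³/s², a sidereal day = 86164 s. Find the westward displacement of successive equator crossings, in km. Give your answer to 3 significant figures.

Semi-major axis a = 6370 + 1070 = 7440 km. Period T = 2π√(a³/μ) = 2π√(7440³/398600) = 6386.6 s = 106.44 min.
During one orbit Earth rotates (6386.6 / 86164) × 360° = 26.68°.
At the equator that is 26.68° × (2π·6370/360) km/° = 26.68 × 111.2 = 2967 km.

2970 km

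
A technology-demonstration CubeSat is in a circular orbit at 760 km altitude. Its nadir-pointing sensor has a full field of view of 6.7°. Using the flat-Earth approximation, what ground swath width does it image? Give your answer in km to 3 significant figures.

Half-angle = 6.7°/2 = 3.35°.
Swath width ≈ 2h·tan(θ/2) = 2 × 760 × tan(3.35°) = 89.0 km.

89.0 km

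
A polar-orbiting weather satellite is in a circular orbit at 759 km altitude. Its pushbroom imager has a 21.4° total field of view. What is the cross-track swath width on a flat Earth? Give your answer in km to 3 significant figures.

287 km

Half-angle = 21.4°/2 = 10.7°.
Swath width ≈ 2h·tan(θ/2) = 2 × 759 × tan(10.7°) = 286.8 km.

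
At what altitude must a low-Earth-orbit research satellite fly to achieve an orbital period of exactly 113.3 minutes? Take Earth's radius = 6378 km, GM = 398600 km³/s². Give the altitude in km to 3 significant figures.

T = 113.3 min = 6798.0 s.
From T = 2π√(a³/μ): a = (μ T²/4π²)^(1/3) = (398600 × 6798.0² / 4π²)^(1/3) = 7756 km.
Altitude h = a − R = 7756 − 6378 = 1378 km.

1380 km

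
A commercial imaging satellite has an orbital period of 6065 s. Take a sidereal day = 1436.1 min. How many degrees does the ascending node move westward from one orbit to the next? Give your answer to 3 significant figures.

During one orbit Earth rotates (6065.0 / 86166) × 360° = 25.34°.

25.3°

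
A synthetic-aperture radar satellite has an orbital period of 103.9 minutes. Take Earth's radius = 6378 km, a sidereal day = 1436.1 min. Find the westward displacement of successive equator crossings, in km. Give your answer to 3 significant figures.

T = 103.9 min = 6234.0 s.
During one orbit Earth rotates (6234.0 / 86166) × 360° = 26.05°.
At the equator that is 26.05° × (2π·6378/360) km/° = 26.05 × 111.3 = 2899 km.

2900 km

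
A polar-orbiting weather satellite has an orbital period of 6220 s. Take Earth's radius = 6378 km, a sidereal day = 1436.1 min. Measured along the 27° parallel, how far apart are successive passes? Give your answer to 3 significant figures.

Node shift per orbit = (6220.0/86166) × 360° = 25.99°.
Equatorial spacing = 25.99 × 111.3 km/° = 2893 km.
At 27° latitude, spacing = 2893 × cos(27°) = 2578 km.

2580 km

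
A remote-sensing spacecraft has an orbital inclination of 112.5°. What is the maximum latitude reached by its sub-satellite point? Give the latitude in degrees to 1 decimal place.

67.5°

Retrograde orbit: the ground track reaches ±(180° − i) = ±(180 − 112.5) = ±67.5°.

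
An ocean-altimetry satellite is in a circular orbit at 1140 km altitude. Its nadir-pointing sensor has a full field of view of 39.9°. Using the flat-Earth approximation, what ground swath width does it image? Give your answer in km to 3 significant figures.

828 km

Half-angle = 39.9°/2 = 19.95°.
Swath width ≈ 2h·tan(θ/2) = 2 × 1140 × tan(19.95°) = 827.6 km.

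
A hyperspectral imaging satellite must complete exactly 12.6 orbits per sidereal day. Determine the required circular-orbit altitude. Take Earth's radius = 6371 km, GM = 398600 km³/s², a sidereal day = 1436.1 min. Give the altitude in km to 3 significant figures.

1420 km

Required period T = 86166 / 12.6 = 6838.6 s.
From T = 2π√(a³/μ): a = (μ T²/4π²)^(1/3) = (398600 × 6838.6² / 4π²)^(1/3) = 7787 km.
Altitude h = a − R = 7787 − 6371 = 1416 km.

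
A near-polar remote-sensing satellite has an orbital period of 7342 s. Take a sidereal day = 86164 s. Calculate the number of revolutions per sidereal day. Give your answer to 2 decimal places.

Orbits per sidereal day = 86164 / 7342.0 = 11.736.

11.74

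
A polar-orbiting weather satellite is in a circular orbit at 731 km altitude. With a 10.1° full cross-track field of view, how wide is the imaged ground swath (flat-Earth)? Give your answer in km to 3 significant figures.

Half-angle = 10.1°/2 = 5.05°.
Swath width ≈ 2h·tan(θ/2) = 2 × 731 × tan(5.05°) = 129.2 km.

129 km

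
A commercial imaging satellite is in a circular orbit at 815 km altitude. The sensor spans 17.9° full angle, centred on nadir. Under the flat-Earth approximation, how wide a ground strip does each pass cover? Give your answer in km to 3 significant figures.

257 km

Half-angle = 17.9°/2 = 8.95°.
Swath width ≈ 2h·tan(θ/2) = 2 × 815 × tan(8.95°) = 256.7 km.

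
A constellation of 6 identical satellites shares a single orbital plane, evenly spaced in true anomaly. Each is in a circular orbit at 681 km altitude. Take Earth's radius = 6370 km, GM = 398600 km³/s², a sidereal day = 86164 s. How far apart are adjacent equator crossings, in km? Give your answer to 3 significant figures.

Semi-major axis a = 6370 + 681 = 7051 km. Period T = 2π√(a³/μ) = 2π√(7051³/398600) = 5892.3 s = 98.21 min.
Single-satellite node shift = (5892.3/86164) × 360° = 24.62°.
With 6 satellites evenly phased, successive equator crossings are 24.62/6 = 4.103° apart.
That is 4.103 × 111.2 = 456 km at the equator.

456 km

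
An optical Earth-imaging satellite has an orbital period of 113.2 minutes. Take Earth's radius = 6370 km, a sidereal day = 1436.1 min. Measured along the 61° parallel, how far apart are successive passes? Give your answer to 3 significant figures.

1530 km

T = 113.2 min = 6792.0 s.
Node shift per orbit = (6792.0/86166) × 360° = 28.38°.
Equatorial spacing = 28.38 × 111.2 km/° = 3155 km.
At 61° latitude, spacing = 3155 × cos(61°) = 1530 km.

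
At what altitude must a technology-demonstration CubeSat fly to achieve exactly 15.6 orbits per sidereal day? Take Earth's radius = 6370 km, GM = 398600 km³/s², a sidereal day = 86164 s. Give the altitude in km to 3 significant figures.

Required period T = 86164 / 15.6 = 5523.3 s.
From T = 2π√(a³/μ): a = (μ T²/4π²)^(1/3) = (398600 × 5523.3² / 4π²)^(1/3) = 6753 km.
Altitude h = a − R = 6753 − 6370 = 383 km.

383 km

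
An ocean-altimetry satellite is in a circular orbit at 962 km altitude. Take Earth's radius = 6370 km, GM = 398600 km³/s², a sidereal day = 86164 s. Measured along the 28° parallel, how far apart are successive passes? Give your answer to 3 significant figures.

2560 km

Semi-major axis a = 6370 + 962 = 7332 km. Period T = 2π√(a³/μ) = 2π√(7332³/398600) = 6248.1 s = 104.13 min.
Node shift per orbit = (6248.1/86164) × 360° = 26.10°.
Equatorial spacing = 26.10 × 111.2 km/° = 2902 km.
At 28° latitude, spacing = 2902 × cos(28°) = 2563 km.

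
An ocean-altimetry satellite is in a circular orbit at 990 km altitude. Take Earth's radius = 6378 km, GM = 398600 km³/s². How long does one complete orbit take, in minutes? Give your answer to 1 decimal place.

104.9 min

Semi-major axis a = 6378 + 990 = 7368 km. Period T = 2π√(a³/μ) = 2π√(7368³/398600) = 6294.1 s = 104.90 min.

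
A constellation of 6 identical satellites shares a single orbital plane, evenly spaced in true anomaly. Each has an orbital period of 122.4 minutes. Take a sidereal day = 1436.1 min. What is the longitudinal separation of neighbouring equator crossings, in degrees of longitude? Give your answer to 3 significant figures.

T = 122.4 min = 7344.0 s.
Single-satellite node shift = (7344.0/86166) × 360° = 30.68°.
With 6 satellites evenly phased, successive equator crossings are 30.68/6 = 5.114° apart.

5.11°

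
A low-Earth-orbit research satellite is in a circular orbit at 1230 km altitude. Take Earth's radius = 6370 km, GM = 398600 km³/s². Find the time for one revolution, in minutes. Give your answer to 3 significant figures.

Semi-major axis a = 6370 + 1230 = 7600 km. Period T = 2π√(a³/μ) = 2π√(7600³/398600) = 6593.7 s = 109.90 min.

110 min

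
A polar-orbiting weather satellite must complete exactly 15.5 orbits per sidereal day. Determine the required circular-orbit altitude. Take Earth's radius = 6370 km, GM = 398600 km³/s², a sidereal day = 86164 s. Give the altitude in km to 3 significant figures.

412 km

Required period T = 86164 / 15.5 = 5559.0 s.
From T = 2π√(a³/μ): a = (μ T²/4π²)^(1/3) = (398600 × 5559.0² / 4π²)^(1/3) = 6782 km.
Altitude h = a − R = 6782 − 6370 = 412 km.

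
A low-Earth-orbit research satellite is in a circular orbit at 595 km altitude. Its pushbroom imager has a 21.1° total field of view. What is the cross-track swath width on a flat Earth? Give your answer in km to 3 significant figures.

222 km

Half-angle = 21.1°/2 = 10.55°.
Swath width ≈ 2h·tan(θ/2) = 2 × 595 × tan(10.55°) = 221.6 km.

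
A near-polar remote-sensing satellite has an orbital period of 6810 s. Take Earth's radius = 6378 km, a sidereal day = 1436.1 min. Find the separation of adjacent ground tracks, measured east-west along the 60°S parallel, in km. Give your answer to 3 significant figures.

1580 km

Node shift per orbit = (6810.0/86166) × 360° = 28.45°.
Equatorial spacing = 28.45 × 111.3 km/° = 3167 km.
At 60° latitude, spacing = 3167 × cos(60°) = 1584 km.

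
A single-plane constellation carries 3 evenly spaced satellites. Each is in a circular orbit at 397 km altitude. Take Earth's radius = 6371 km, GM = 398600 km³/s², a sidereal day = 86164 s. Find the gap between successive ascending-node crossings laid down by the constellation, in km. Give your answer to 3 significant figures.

Semi-major axis a = 6371 + 397 = 6768 km. Period T = 2π√(a³/μ) = 2π√(6768³/398600) = 5541.2 s = 92.35 min.
Single-satellite node shift = (5541.2/86164) × 360° = 23.15°.
With 3 satellites evenly phased, successive equator crossings are 23.15/3 = 7.717° apart.
That is 7.717 × 111.2 = 858 km at the equator.

858 km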